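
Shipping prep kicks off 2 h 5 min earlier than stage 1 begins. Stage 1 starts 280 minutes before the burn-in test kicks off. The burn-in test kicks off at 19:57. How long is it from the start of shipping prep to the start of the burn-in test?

6 hours 45 minutes

Stage 1 starts at 19:57 − 280 min = 15:17.
Shipping prep starts at 15:17 − 125 min = 13:12.
From 13:12 to 19:57 is 6 hours 45 minutes.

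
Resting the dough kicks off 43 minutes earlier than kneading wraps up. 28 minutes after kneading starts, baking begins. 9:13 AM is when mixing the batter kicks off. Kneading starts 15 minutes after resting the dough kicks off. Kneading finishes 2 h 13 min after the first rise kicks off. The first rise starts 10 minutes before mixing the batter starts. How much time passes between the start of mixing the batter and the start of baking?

The first rise starts at 9:13 AM − 10 min = 9:03 AM.
Kneading ends at 9:03 AM + 133 min = 11:16 AM.
Resting the dough starts at 11:16 AM − 43 min = 10:33 AM.
Kneading starts at 10:33 AM + 15 min = 10:48 AM.
Baking starts at 10:48 AM + 28 min = 11:16 AM.
From 9:13 AM to 11:16 AM is 123 minutes.

123 minutes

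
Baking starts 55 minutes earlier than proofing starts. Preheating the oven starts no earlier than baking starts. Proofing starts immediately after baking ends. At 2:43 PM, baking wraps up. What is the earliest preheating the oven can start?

1:48 PM

Proofing starts at 2:43 PM.
Baking starts at 2:43 PM − 55 min = 1:48 PM.
Preheating the oven is bounded by baking, so the earliest it can start is 1:48 PM.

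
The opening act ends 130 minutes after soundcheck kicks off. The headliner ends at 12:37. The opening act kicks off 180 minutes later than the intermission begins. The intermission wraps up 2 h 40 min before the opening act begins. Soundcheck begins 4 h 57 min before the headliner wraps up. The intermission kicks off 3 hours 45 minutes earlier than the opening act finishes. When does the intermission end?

Soundcheck starts at 12:37 − 297 min = 07:40.
The opening act ends at 07:40 + 130 min = 09:50.
The intermission starts at 09:50 − 225 min = 06:05.
The opening act starts at 06:05 + 180 min = 09:05.
The intermission ends at 09:05 − 160 min = 06:25.

06:25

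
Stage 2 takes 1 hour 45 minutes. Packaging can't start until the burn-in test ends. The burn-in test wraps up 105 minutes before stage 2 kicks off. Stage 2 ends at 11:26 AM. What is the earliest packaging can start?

7:56 AM

Stage 2 starts at 11:26 AM − 105 min = 9:41 AM.
The burn-in test ends at 9:41 AM − 105 min = 7:56 AM.
Packaging is bounded by the burn-in test, so the earliest it can start is 7:56 AM.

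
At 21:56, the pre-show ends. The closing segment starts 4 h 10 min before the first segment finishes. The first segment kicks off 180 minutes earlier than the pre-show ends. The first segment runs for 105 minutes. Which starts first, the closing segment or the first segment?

the closing segment

The first segment starts at 21:56 − 180 min = 18:56.
The first segment ends at 18:56 + 105 min = 20:41.
The closing segment starts at 20:41 − 250 min = 16:31.
The closing segment starts at 16:31 and the first segment starts at 18:56, so the closing segment is first.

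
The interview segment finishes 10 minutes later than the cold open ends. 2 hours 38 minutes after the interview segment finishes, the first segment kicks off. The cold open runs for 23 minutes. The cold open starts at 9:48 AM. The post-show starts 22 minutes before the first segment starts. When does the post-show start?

The cold open ends at 9:48 AM + 23 min = 10:11 AM.
The interview segment ends at 10:11 AM + 10 min = 10:21 AM.
The first segment starts at 10:21 AM + 158 min = 12:59 PM.
The post-show starts at 12:59 PM − 22 min = 12:37 PM.

12:37 PM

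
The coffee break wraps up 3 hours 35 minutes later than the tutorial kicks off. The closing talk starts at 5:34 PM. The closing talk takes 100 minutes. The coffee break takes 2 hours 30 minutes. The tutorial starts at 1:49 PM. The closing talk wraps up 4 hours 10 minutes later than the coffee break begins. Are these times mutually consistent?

No

The coffee break ends at 1:49 PM + 215 min = 5:24 PM.
The coffee break starts at 5:24 PM − 150 min = 2:54 PM.
The closing talk ends at 2:54 PM + 250 min = 7:04 PM.
The closing talk starts at 7:04 PM − 100 min = 5:24 PM.
But the closing talk is also said to start at 5:34 PM — a 10-minute conflict.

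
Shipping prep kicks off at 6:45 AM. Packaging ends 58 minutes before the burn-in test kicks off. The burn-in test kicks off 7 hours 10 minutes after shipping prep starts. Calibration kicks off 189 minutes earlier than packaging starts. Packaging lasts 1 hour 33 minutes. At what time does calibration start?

The burn-in test starts at 6:45 AM + 430 min = 1:55 PM.
Packaging ends at 1:55 PM − 58 min = 12:57 PM.
Packaging starts at 12:57 PM − 93 min = 11:24 AM.
Calibration starts at 11:24 AM − 189 min = 8:15 AM.

8:15 AM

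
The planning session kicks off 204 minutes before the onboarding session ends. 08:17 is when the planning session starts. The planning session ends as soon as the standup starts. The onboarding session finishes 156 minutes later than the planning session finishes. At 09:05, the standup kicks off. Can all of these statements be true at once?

Yes

The planning session ends at 09:05.
The onboarding session ends at 09:05 + 156 min = 11:41.
The planning session starts at 11:41 − 204 min = 08:17.
That matches the stated 08:17, so the schedule is consistent.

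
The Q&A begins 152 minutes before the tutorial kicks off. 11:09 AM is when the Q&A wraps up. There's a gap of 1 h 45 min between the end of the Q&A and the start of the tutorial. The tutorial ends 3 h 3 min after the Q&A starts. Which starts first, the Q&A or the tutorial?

the Q&A

The tutorial starts at 11:09 AM + 105 min = 12:54 PM.
The Q&A starts at 12:54 PM − 152 min = 10:22 AM.
The Q&A starts at 10:22 AM and the tutorial starts at 12:54 PM, so the Q&A is first.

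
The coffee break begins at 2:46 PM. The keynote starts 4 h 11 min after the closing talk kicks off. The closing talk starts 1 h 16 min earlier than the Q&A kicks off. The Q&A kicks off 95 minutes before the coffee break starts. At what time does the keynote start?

The Q&A starts at 2:46 PM − 95 min = 1:11 PM.
The closing talk starts at 1:11 PM − 76 min = 11:55 AM.
The keynote starts at 11:55 AM + 251 min = 4:06 PM.

4:06 PM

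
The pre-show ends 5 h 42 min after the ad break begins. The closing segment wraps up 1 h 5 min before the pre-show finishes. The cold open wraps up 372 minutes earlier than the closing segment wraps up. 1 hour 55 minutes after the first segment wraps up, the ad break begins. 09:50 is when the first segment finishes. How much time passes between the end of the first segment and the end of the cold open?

20 minutes

The ad break starts at 09:50 + 115 min = 11:45.
The pre-show ends at 11:45 + 342 min = 17:27.
The closing segment ends at 17:27 − 65 min = 16:22.
The cold open ends at 16:22 − 372 min = 10:10.
From 09:50 to 10:10 is 20 minutes.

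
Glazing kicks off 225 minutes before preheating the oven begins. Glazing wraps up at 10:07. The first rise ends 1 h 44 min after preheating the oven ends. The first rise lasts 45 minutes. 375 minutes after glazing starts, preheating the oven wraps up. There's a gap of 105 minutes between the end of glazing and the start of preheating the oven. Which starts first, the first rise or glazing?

Preheating the oven starts at 10:07 + 105 min = 11:52.
Glazing starts at 11:52 − 225 min = 08:07.
Preheating the oven ends at 08:07 + 375 min = 14:22.
The first rise ends at 14:22 + 104 min = 16:06.
The first rise starts at 16:06 − 45 min = 15:21.
The first rise starts at 15:21 and glazing starts at 08:07, so glazing is first.

glazing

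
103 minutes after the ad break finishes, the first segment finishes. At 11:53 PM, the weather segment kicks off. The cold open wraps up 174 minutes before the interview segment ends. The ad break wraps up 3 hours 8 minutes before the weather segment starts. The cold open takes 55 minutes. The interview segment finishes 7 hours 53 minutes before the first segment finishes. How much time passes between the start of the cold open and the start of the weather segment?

13 hours 7 minutes

The ad break ends at 11:53 PM − 188 min = 8:45 PM.
The first segment ends at 8:45 PM + 103 min = 10:28 PM.
The interview segment ends at 10:28 PM − 473 min = 2:35 PM.
The cold open ends at 2:35 PM − 174 min = 11:41 AM.
The cold open starts at 11:41 AM − 55 min = 10:46 AM.
From 10:46 AM to 11:53 PM is 13 hours 7 minutes.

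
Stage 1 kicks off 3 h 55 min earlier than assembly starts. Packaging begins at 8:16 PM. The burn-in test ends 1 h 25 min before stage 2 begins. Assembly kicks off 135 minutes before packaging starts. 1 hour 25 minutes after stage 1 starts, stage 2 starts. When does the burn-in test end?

Assembly starts at 8:16 PM − 135 min = 6:01 PM.
Stage 1 starts at 6:01 PM − 235 min = 2:06 PM.
Stage 2 starts at 2:06 PM + 85 min = 3:31 PM.
The burn-in test ends at 3:31 PM − 85 min = 2:06 PM.

2:06 PM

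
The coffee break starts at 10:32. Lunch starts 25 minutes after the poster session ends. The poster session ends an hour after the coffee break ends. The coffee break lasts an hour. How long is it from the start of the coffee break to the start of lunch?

2 h 25 min

The coffee break ends at 10:32 + 60 min = 11:32.
The poster session ends at 11:32 + 60 min = 12:32.
Lunch starts at 12:32 + 25 min = 12:57.
From 10:32 to 12:57 is 2 h 25 min.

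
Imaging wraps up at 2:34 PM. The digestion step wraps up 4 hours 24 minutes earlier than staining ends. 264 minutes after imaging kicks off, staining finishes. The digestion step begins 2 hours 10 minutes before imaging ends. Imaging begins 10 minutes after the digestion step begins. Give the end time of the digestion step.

12:34 PM

The digestion step starts at 2:34 PM − 130 min = 12:24 PM.
Imaging starts at 12:24 PM + 10 min = 12:34 PM.
Staining ends at 12:34 PM + 264 min = 4:58 PM.
The digestion step ends at 4:58 PM − 264 min = 12:34 PM.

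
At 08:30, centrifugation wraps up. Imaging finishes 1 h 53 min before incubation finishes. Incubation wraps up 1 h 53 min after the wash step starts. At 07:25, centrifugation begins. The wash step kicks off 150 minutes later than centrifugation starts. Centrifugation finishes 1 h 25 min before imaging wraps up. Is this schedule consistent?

Yes

The wash step starts at 07:25 + 150 min = 09:55.
Incubation ends at 09:55 + 113 min = 11:48.
Imaging ends at 11:48 − 113 min = 09:55.
Centrifugation ends at 09:55 − 85 min = 08:30.
That matches the stated 08:30, so the schedule is consistent.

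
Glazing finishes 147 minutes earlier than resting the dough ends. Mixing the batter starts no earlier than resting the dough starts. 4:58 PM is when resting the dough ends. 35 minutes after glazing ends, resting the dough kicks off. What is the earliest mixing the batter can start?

3:06 PM

Glazing ends at 4:58 PM − 147 min = 2:31 PM.
Resting the dough starts at 2:31 PM + 35 min = 3:06 PM.
Mixing the batter is bounded by resting the dough, so the earliest it can start is 3:06 PM.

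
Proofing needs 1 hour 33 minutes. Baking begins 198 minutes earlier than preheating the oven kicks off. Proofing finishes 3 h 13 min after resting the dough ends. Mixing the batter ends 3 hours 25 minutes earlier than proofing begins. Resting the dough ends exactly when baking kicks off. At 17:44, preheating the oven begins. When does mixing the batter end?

Baking starts at 17:44 − 198 min = 14:26.
So resting the dough ends at 14:26.
Proofing ends at 14:26 + 193 min = 17:39.
Proofing starts at 17:39 − 93 min = 16:06.
Mixing the batter ends at 16:06 − 205 min = 12:41.

12:41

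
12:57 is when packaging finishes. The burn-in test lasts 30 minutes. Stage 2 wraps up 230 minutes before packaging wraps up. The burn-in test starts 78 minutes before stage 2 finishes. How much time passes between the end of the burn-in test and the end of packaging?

Stage 2 ends at 12:57 − 230 min = 09:07.
The burn-in test starts at 09:07 − 78 min = 07:49.
The burn-in test ends at 07:49 + 30 min = 08:19.
From 08:19 to 12:57 is 4 h 38 min.

4 h 38 min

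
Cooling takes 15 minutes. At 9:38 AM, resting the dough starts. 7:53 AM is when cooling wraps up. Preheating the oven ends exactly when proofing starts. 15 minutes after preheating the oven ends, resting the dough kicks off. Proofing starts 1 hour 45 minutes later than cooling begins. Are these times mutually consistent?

Yes

Cooling starts at 7:53 AM − 15 min = 7:38 AM.
Proofing starts at 7:38 AM + 105 min = 9:23 AM.
So preheating the oven ends at 9:23 AM.
Resting the dough starts at 9:23 AM + 15 min = 9:38 AM.
That matches the stated 9:38 AM, so the schedule is consistent.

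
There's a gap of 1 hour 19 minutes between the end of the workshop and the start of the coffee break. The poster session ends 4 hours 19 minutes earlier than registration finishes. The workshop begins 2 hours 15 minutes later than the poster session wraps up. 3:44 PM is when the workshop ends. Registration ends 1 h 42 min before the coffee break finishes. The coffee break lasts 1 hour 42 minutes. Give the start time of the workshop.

The coffee break starts at 3:44 PM + 79 min = 5:03 PM.
The coffee break ends at 5:03 PM + 102 min = 6:45 PM.
Registration ends at 6:45 PM − 102 min = 5:03 PM.
The poster session ends at 5:03 PM − 259 min = 12:44 PM.
The workshop starts at 12:44 PM + 135 min = 2:59 PM.

2:59 PM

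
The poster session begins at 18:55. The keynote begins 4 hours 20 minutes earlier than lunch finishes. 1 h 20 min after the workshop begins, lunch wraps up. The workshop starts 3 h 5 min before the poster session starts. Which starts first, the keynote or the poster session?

the keynote

The workshop starts at 18:55 − 185 min = 15:50.
Lunch ends at 15:50 + 80 min = 17:10.
The keynote starts at 17:10 − 260 min = 12:50.
The keynote starts at 12:50 and the poster session starts at 18:55, so the keynote is first.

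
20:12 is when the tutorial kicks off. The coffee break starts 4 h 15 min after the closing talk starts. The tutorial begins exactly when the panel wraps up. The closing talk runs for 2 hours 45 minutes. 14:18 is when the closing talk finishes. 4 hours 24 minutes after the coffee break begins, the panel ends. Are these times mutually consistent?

Yes

The closing talk starts at 14:18 − 165 min = 11:33.
The coffee break starts at 11:33 + 255 min = 15:48.
The panel ends at 15:48 + 264 min = 20:12.
So the tutorial starts at 20:12.
That matches the stated 20:12, so the schedule is consistent.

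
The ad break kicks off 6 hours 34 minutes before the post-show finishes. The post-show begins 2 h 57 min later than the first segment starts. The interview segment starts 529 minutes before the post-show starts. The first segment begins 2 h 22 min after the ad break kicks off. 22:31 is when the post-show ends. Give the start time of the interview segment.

The ad break starts at 22:31 − 394 min = 15:57.
The first segment starts at 15:57 + 142 min = 18:19.
The post-show starts at 18:19 + 177 min = 21:16.
The interview segment starts at 21:16 − 529 min = 12:27.

12:27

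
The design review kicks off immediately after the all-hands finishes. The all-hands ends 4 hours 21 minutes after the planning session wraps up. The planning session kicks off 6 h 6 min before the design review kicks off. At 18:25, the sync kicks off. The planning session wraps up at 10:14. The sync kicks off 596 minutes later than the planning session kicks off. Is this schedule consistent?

The all-hands ends at 10:14 + 261 min = 14:35.
So the design review starts at 14:35.
The planning session starts at 14:35 − 366 min = 08:29.
The sync starts at 08:29 + 596 min = 18:25.
That matches the stated 18:25, so the schedule is consistent.

Yes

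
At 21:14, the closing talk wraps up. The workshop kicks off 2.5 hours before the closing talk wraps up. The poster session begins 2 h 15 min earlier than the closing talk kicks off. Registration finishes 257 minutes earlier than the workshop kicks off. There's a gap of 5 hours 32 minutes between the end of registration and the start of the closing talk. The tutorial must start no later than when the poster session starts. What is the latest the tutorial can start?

17:44

The workshop starts at 21:14 − 150 min = 18:44.
Registration ends at 18:44 − 257 min = 14:27.
The closing talk starts at 14:27 + 332 min = 19:59.
The poster session starts at 19:59 − 135 min = 17:44.
The tutorial is bounded by the poster session, so the latest it can start is 17:44.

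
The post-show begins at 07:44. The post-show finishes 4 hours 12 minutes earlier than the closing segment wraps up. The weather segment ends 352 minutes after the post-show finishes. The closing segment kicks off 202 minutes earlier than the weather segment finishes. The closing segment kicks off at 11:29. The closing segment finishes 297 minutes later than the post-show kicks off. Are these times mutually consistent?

The closing segment ends at 07:44 + 297 min = 12:41.
The post-show ends at 12:41 − 252 min = 08:29.
The weather segment ends at 08:29 + 352 min = 14:21.
The closing segment starts at 14:21 − 202 min = 10:59.
But the closing segment is also said to start at 11:29 — a 30-minute conflict.

No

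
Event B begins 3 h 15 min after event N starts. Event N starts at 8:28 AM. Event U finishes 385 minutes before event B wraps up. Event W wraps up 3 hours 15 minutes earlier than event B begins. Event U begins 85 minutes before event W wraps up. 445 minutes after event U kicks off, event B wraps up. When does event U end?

Event B starts at 8:28 AM + 195 min = 11:43 AM.
Event W ends at 11:43 AM − 195 min = 8:28 AM.
Event U starts at 8:28 AM − 85 min = 7:03 AM.
Event B ends at 7:03 AM + 445 min = 2:28 PM.
Event U ends at 2:28 PM − 385 min = 8:03 AM.

8:03 AM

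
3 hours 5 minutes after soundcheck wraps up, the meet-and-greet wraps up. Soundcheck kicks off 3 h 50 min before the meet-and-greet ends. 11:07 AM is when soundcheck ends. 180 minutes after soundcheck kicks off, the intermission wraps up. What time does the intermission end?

The meet-and-greet ends at 11:07 AM + 185 min = 2:12 PM.
Soundcheck starts at 2:12 PM − 230 min = 10:22 AM.
The intermission ends at 10:22 AM + 180 min = 1:22 PM.

1:22 PM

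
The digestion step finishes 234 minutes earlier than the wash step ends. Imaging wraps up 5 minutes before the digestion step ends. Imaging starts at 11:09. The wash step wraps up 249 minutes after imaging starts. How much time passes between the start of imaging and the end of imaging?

The wash step ends at 11:09 + 249 min = 15:18.
The digestion step ends at 15:18 − 234 min = 11:24.
Imaging ends at 11:24 − 5 min = 11:19.
From 11:09 to 11:19 is 10 minutes.

10 minutes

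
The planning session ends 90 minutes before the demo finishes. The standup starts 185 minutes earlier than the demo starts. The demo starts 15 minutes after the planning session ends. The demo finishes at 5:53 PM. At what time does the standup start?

The planning session ends at 5:53 PM − 90 min = 4:23 PM.
The demo starts at 4:23 PM + 15 min = 4:38 PM.
The standup starts at 4:38 PM − 185 min = 1:33 PM.

1:33 PM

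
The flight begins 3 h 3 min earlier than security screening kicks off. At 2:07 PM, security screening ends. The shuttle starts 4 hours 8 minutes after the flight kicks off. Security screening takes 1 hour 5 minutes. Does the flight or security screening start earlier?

Security screening starts at 2:07 PM − 65 min = 1:02 PM.
The flight starts at 1:02 PM − 183 min = 9:59 AM.
The flight starts at 9:59 AM and security screening starts at 1:02 PM, so the flight is first.

the flight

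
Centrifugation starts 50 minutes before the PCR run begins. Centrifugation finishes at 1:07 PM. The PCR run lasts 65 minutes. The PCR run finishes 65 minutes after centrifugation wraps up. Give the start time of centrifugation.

12:17 PM

The PCR run ends at 1:07 PM + 65 min = 2:12 PM.
The PCR run starts at 2:12 PM − 65 min = 1:07 PM.
Centrifugation starts at 1:07 PM − 50 min = 12:17 PM.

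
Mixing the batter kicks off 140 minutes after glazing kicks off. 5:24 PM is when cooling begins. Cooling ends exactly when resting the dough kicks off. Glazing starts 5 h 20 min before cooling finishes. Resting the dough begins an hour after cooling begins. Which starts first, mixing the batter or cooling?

Resting the dough starts at 5:24 PM + 60 min = 6:24 PM.
So cooling ends at 6:24 PM.
Glazing starts at 6:24 PM − 320 min = 1:04 PM.
Mixing the batter starts at 1:04 PM + 140 min = 3:24 PM.
Mixing the batter starts at 3:24 PM and cooling starts at 5:24 PM, so mixing the batter is first.

mixing the batter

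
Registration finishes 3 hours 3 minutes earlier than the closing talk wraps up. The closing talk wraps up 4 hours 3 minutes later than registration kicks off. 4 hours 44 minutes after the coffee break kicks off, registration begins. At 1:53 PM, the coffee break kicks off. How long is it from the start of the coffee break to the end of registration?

5 hours 44 minutes

Registration starts at 1:53 PM + 284 min = 6:37 PM.
The closing talk ends at 6:37 PM + 243 min = 10:40 PM.
Registration ends at 10:40 PM − 183 min = 7:37 PM.
From 1:53 PM to 7:37 PM is 5 hours 44 minutes.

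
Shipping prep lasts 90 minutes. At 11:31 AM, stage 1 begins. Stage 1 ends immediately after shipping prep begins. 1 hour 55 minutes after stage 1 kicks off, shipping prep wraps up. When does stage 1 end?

Shipping prep ends at 11:31 AM + 115 min = 1:26 PM.
Shipping prep starts at 1:26 PM − 90 min = 11:56 AM.
So stage 1 ends at 11:56 AM.

11:56 AM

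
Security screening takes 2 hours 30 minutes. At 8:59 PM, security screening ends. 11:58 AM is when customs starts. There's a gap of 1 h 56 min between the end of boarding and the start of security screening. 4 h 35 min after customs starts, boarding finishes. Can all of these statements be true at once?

Boarding ends at 11:58 AM + 275 min = 4:33 PM.
Security screening starts at 4:33 PM + 116 min = 6:29 PM.
Security screening ends at 6:29 PM + 150 min = 8:59 PM.
That matches the stated 8:59 PM, so the schedule is consistent.

Yes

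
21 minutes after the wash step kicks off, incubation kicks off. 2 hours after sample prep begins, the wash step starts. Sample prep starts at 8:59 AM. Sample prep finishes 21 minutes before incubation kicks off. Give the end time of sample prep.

The wash step starts at 8:59 AM + 120 min = 10:59 AM.
Incubation starts at 10:59 AM + 21 min = 11:20 AM.
Sample prep ends at 11:20 AM − 21 min = 10:59 AM.

10:59 AM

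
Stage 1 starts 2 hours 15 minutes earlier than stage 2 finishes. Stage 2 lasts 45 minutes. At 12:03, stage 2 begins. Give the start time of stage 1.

Stage 2 ends at 12:03 + 45 min = 12:48.
Stage 1 starts at 12:48 − 135 min = 10:33.

10:33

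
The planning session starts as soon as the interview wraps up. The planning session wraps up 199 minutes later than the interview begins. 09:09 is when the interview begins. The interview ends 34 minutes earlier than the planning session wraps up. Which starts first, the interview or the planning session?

The planning session ends at 09:09 + 199 min = 12:28.
The interview ends at 12:28 − 34 min = 11:54.
So the planning session starts at 11:54.
The interview starts at 09:09 and the planning session starts at 11:54, so the interview is first.

the interview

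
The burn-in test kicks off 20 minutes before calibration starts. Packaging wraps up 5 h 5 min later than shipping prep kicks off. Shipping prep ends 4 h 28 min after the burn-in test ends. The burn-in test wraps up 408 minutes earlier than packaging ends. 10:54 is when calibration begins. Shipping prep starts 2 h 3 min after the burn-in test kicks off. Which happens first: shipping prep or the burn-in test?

The burn-in test starts at 10:54 − 20 min = 10:34.
Shipping prep starts at 10:34 + 123 min = 12:37.
Shipping prep starts at 12:37 and the burn-in test starts at 10:34, so the burn-in test is first.

the burn-in test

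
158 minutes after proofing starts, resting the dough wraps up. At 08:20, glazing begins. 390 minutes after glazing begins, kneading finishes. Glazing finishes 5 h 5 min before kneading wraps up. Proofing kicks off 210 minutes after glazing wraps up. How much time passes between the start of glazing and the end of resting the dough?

Kneading ends at 08:20 + 390 min = 14:50.
Glazing ends at 14:50 − 305 min = 09:45.
Proofing starts at 09:45 + 210 min = 13:15.
Resting the dough ends at 13:15 + 158 min = 15:53.
From 08:20 to 15:53 is 453 minutes.

453 minutes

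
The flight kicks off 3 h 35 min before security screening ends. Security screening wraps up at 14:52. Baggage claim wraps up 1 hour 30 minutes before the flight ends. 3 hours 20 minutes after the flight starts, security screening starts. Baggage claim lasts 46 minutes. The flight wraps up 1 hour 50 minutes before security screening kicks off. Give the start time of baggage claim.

10:31

The flight starts at 14:52 − 215 min = 11:17.
Security screening starts at 11:17 + 200 min = 14:37.
The flight ends at 14:37 − 110 min = 12:47.
Baggage claim ends at 12:47 − 90 min = 11:17.
Baggage claim starts at 11:17 − 46 min = 10:31.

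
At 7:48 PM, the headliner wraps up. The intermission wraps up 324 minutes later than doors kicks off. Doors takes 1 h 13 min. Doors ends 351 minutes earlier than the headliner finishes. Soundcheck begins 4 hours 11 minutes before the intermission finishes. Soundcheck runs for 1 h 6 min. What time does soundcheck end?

Doors ends at 7:48 PM − 351 min = 1:57 PM.
Doors starts at 1:57 PM − 73 min = 12:44 PM.
The intermission ends at 12:44 PM + 324 min = 6:08 PM.
Soundcheck starts at 6:08 PM − 251 min = 1:57 PM.
Soundcheck ends at 1:57 PM + 66 min = 3:03 PM.

3:03 PM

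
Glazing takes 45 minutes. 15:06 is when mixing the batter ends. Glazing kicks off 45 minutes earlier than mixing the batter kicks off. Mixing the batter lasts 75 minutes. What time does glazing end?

Mixing the batter starts at 15:06 − 75 min = 13:51.
Glazing starts at 13:51 − 45 min = 13:06.
Glazing ends at 13:06 + 45 min = 13:51.

13:51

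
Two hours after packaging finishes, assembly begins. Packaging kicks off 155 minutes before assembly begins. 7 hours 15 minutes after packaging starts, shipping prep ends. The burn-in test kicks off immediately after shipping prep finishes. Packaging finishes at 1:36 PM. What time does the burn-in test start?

Assembly starts at 1:36 PM + 120 min = 3:36 PM.
Packaging starts at 3:36 PM − 155 min = 1:01 PM.
Shipping prep ends at 1:01 PM + 435 min = 8:16 PM.
So the burn-in test starts at 8:16 PM.

8:16 PM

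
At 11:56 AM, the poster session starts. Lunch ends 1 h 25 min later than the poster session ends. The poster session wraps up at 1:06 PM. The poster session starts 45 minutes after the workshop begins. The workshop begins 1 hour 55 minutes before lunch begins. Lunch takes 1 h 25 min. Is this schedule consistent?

Yes

Lunch ends at 1:06 PM + 85 min = 2:31 PM.
Lunch starts at 2:31 PM − 85 min = 1:06 PM.
The workshop starts at 1:06 PM − 115 min = 11:11 AM.
The poster session starts at 11:11 AM + 45 min = 11:56 AM.
That matches the stated 11:56 AM, so the schedule is consistent.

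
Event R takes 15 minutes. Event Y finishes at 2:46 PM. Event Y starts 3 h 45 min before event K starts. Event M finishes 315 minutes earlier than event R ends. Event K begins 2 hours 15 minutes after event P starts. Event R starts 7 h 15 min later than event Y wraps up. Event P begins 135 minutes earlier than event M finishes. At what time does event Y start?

1:16 PM

Event R starts at 2:46 PM + 435 min = 10:01 PM.
Event R ends at 10:01 PM + 15 min = 10:16 PM.
Event M ends at 10:16 PM − 315 min = 5:01 PM.
Event P starts at 5:01 PM − 135 min = 2:46 PM.
Event K starts at 2:46 PM + 135 min = 5:01 PM.
Event Y starts at 5:01 PM − 225 min = 1:16 PM.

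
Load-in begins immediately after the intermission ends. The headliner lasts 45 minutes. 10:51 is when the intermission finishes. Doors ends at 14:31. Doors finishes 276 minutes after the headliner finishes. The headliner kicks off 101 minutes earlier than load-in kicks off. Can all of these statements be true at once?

Load-in starts at 10:51.
The headliner starts at 10:51 − 101 min = 09:10.
The headliner ends at 09:10 + 45 min = 09:55.
Doors ends at 09:55 + 276 min = 14:31.
That matches the stated 14:31, so the schedule is consistent.

Yes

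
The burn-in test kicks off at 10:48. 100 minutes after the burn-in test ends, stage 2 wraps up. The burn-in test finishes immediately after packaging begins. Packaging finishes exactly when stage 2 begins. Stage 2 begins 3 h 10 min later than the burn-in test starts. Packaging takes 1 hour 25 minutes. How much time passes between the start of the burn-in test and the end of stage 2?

3 h 25 min

Stage 2 starts at 10:48 + 190 min = 13:58.
So packaging ends at 13:58.
Packaging starts at 13:58 − 85 min = 12:33.
So the burn-in test ends at 12:33.
Stage 2 ends at 12:33 + 100 min = 14:13.
From 10:48 to 14:13 is 3 h 25 min.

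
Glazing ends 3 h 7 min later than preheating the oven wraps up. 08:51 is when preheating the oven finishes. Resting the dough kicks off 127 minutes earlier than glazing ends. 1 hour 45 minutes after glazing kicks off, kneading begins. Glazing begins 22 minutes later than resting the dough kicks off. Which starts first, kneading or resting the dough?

resting the dough

Glazing ends at 08:51 + 187 min = 11:58.
Resting the dough starts at 11:58 − 127 min = 09:51.
Glazing starts at 09:51 + 22 min = 10:13.
Kneading starts at 10:13 + 105 min = 11:58.
Kneading starts at 11:58 and resting the dough starts at 09:51, so resting the dough is first.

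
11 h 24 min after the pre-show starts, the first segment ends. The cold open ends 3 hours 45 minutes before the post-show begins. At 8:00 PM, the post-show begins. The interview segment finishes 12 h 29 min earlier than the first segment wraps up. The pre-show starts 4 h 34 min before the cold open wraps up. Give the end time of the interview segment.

10:36 AM

The cold open ends at 8:00 PM − 225 min = 4:15 PM.
The pre-show starts at 4:15 PM − 274 min = 11:41 AM.
The first segment ends at 11:41 AM + 684 min = 11:05 PM.
The interview segment ends at 11:05 PM − 749 min = 10:36 AM.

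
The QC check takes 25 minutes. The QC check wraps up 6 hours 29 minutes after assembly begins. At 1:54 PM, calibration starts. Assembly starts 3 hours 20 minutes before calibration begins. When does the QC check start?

Assembly starts at 1:54 PM − 200 min = 10:34 AM.
The QC check ends at 10:34 AM + 389 min = 5:03 PM.
The QC check starts at 5:03 PM − 25 min = 4:38 PM.

4:38 PM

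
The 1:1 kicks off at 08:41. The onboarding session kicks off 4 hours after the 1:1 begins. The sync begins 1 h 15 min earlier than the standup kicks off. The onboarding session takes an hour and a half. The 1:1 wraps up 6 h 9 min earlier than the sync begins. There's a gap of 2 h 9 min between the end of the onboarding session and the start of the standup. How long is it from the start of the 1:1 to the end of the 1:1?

15 minutes

The onboarding session starts at 08:41 + 240 min = 12:41.
The onboarding session ends at 12:41 + 90 min = 14:11.
The standup starts at 14:11 + 129 min = 16:20.
The sync starts at 16:20 − 75 min = 15:05.
The 1:1 ends at 15:05 − 369 min = 08:56.
From 08:41 to 08:56 is 15 minutes.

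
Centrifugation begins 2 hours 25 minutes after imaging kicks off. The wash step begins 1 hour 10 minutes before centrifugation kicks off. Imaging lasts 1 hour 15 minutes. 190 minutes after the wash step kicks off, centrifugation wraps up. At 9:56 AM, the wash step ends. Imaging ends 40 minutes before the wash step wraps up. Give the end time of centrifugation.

Imaging ends at 9:56 AM − 40 min = 9:16 AM.
Imaging starts at 9:16 AM − 75 min = 8:01 AM.
Centrifugation starts at 8:01 AM + 145 min = 10:26 AM.
The wash step starts at 10:26 AM − 70 min = 9:16 AM.
Centrifugation ends at 9:16 AM + 190 min = 12:26 PM.

12:26 PM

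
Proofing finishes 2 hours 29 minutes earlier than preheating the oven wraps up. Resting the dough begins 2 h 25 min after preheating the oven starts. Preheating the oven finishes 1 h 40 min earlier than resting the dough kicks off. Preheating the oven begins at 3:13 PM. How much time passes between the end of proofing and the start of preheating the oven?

1 h 44 min

Resting the dough starts at 3:13 PM + 145 min = 5:38 PM.
Preheating the oven ends at 5:38 PM − 100 min = 3:58 PM.
Proofing ends at 3:58 PM − 149 min = 1:29 PM.
From 1:29 PM to 3:13 PM is 1 h 44 min.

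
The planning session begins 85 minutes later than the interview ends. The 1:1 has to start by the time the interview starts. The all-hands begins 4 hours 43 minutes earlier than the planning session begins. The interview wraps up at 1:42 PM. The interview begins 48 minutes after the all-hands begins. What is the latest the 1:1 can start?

The planning session starts at 1:42 PM + 85 min = 3:07 PM.
The all-hands starts at 3:07 PM − 283 min = 10:24 AM.
The interview starts at 10:24 AM + 48 min = 11:12 AM.
The 1:1 is bounded by the interview, so the latest it can start is 11:12 AM.

11:12 AM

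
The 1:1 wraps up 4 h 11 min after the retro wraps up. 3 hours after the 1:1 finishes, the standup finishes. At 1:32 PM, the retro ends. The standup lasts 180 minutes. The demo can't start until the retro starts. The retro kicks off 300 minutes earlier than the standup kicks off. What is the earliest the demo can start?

12:43 PM

The 1:1 ends at 1:32 PM + 251 min = 5:43 PM.
The standup ends at 5:43 PM + 180 min = 8:43 PM.
The standup starts at 8:43 PM − 180 min = 5:43 PM.
The retro starts at 5:43 PM − 300 min = 12:43 PM.
The demo is bounded by the retro, so the earliest it can start is 12:43 PM.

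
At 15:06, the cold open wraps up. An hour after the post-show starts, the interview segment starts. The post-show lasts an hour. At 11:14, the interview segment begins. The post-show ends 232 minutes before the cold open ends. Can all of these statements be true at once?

The post-show ends at 15:06 − 232 min = 11:14.
The post-show starts at 11:14 − 60 min = 10:14.
The interview segment starts at 10:14 + 60 min = 11:14.
That matches the stated 11:14, so the schedule is consistent.

Yes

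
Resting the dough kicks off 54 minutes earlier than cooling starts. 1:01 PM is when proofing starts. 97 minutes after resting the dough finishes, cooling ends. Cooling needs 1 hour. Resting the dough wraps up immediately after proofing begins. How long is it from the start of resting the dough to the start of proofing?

Resting the dough ends at 1:01 PM.
Cooling ends at 1:01 PM + 97 min = 2:38 PM.
Cooling starts at 2:38 PM − 60 min = 1:38 PM.
Resting the dough starts at 1:38 PM − 54 min = 12:44 PM.
From 12:44 PM to 1:01 PM is 17 minutes.

17 minutes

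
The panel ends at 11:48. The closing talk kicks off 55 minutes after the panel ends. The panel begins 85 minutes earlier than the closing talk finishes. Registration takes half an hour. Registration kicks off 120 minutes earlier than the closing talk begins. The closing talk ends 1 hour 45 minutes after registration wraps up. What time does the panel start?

The closing talk starts at 11:48 + 55 min = 12:43.
Registration starts at 12:43 − 120 min = 10:43.
Registration ends at 10:43 + 30 min = 11:13.
The closing talk ends at 11:13 + 105 min = 12:58.
The panel starts at 12:58 − 85 min = 11:33.

11:33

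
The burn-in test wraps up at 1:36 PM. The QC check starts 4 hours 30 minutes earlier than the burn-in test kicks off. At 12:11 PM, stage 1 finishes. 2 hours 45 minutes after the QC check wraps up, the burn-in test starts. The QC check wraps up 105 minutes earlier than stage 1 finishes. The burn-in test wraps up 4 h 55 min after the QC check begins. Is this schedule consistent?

Yes

The QC check ends at 12:11 PM − 105 min = 10:26 AM.
The burn-in test starts at 10:26 AM + 165 min = 1:11 PM.
The QC check starts at 1:11 PM − 270 min = 8:41 AM.
The burn-in test ends at 8:41 AM + 295 min = 1:36 PM.
That matches the stated 1:36 PM, so the schedule is consistent.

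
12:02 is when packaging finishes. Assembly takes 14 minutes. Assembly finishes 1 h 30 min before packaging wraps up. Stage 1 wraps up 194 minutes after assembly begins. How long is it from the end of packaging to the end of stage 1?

Assembly ends at 12:02 − 90 min = 10:32.
Assembly starts at 10:32 − 14 min = 10:18.
Stage 1 ends at 10:18 + 194 min = 13:32.
From 12:02 to 13:32 is 1 hour 30 minutes.

1 hour 30 minutes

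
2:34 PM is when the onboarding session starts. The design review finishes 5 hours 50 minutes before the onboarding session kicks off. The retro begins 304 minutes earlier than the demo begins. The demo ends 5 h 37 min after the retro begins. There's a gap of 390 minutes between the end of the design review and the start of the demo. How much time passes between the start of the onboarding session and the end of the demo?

The design review ends at 2:34 PM − 350 min = 8:44 AM.
The demo starts at 8:44 AM + 390 min = 3:14 PM.
The retro starts at 3:14 PM − 304 min = 10:10 AM.
The demo ends at 10:10 AM + 337 min = 3:47 PM.
From 2:34 PM to 3:47 PM is 1 h 13 min.

1 h 13 min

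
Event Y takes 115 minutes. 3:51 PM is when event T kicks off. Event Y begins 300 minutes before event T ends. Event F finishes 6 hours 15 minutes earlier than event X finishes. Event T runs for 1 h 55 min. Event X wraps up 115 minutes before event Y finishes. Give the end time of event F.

Event T ends at 3:51 PM + 115 min = 5:46 PM.
Event Y starts at 5:46 PM − 300 min = 12:46 PM.
Event Y ends at 12:46 PM + 115 min = 2:41 PM.
Event X ends at 2:41 PM − 115 min = 12:46 PM.
Event F ends at 12:46 PM − 375 min = 6:31 AM.

6:31 AM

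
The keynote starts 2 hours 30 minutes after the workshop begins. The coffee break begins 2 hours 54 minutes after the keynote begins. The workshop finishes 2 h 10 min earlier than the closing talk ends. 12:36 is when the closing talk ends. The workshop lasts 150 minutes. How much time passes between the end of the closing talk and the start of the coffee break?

44 minutes

The workshop ends at 12:36 − 130 min = 10:26.
The workshop starts at 10:26 − 150 min = 07:56.
The keynote starts at 07:56 + 150 min = 10:26.
The coffee break starts at 10:26 + 174 min = 13:20.
From 12:36 to 13:20 is 44 minutes.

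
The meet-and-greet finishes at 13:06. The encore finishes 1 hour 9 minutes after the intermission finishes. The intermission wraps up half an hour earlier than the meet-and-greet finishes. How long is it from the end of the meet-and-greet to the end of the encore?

39 minutes

The intermission ends at 13:06 − 30 min = 12:36.
The encore ends at 12:36 + 69 min = 13:45.
From 13:06 to 13:45 is 39 minutes.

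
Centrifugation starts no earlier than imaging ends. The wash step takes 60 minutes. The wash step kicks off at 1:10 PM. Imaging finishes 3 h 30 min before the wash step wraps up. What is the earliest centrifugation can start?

The wash step ends at 1:10 PM + 60 min = 2:10 PM.
Imaging ends at 2:10 PM − 210 min = 10:40 AM.
Centrifugation is bounded by imaging, so the earliest it can start is 10:40 AM.

10:40 AM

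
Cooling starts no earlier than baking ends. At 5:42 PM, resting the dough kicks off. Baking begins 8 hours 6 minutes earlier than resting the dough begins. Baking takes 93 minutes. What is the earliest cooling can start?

11:09 AM

Baking starts at 5:42 PM − 486 min = 9:36 AM.
Baking ends at 9:36 AM + 93 min = 11:09 AM.
Cooling is bounded by baking, so the earliest it can start is 11:09 AM.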